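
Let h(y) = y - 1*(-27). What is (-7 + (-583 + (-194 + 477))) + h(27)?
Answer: -253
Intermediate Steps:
h(y) = 27 + y (h(y) = y + 27 = 27 + y)
(-7 + (-583 + (-194 + 477))) + h(27) = (-7 + (-583 + (-194 + 477))) + (27 + 27) = (-7 + (-583 + 283)) + 54 = (-7 - 300) + 54 = -307 + 54 = -253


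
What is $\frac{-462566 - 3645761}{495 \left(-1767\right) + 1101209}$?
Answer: $- \frac{4108327}{226544} \approx -18.135$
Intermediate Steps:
$\frac{-462566 - 3645761}{495 \left(-1767\right) + 1101209} = - \frac{4108327}{-874665 + 1101209} = - \frac{4108327}{226544}$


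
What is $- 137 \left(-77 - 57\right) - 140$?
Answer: $18218$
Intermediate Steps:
$- 137 \left(-77 - 57\right) - 140 = \left(-137\right) \left(-134\right) - 140 = 18358 - 140 = 18218$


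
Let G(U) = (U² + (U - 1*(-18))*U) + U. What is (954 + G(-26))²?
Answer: 3283344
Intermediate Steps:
G(U) = U + U² + U*(18 + U) (G(U) = (U² + (U + 18)*U) + U = (U² + (18 + U)*U) + U = (U² + U*(18 + U)) + U = U + U² + U*(18 + U))
(954 + G(-26))² = (954 - 26*(19 + 2*(-26)))² = (954 - 26*(19 - 52))² = (954 - 26*(-33))² = (954 + 858)² = 1812² = 3283344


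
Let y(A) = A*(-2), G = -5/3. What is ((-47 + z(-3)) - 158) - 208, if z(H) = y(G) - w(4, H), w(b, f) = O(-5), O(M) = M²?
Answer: -1304/3 ≈ -434.67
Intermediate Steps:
w(b, f) = 25 (w(b, f) = (-5)² = 25)
G = -5/3 (G = -5*⅓ = -5/3 ≈ -1.6667)
y(A) = -2*A
z(H) = -65/3 (z(H) = -2*(-5/3) - 1*25 = 10/3 - 25 = -65/3)
((-47 + z(-3)) - 158) - 208 = ((-47 - 65/3) - 158) - 208 = (-206/3 - 158) - 208 = -680/3 - 208 = -1304/3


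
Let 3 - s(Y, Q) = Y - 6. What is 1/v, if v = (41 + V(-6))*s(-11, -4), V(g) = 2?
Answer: 1/860 ≈ 0.0011628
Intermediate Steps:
s(Y, Q) = 9 - Y (s(Y, Q) = 3 - (Y - 6) = 3 - (-6 + Y) = 3 + (6 - Y) = 9 - Y)
v = 860 (v = (41 + 2)*(9 - 1*(-11)) = 43*(9 + 11) = 43*20 = 860)
1/v = 1/860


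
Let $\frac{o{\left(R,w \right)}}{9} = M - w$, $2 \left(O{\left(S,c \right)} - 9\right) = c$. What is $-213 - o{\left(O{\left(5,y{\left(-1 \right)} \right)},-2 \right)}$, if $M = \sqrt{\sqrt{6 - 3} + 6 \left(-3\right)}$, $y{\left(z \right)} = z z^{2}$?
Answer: $-231 - 9 i \sqrt{18 - \sqrt{3}} \approx -231.0 - 36.3 i$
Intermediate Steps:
$y{\left(z \right)} = z^{3}$
$O{\left(S,c \right)} = 9 + \frac{c}{2}$
$M = \sqrt{-18 + \sqrt{3}}$ ($M = \sqrt{\sqrt{3} - 18} = \sqrt{-18 + \sqrt{3}} \approx 4.0334 i$)
$o{\left(R,w \right)} = - 9 w + 9 \sqrt{-18 + \sqrt{3}}$ ($o{\left(R,w \right)} = 9 \left(\sqrt{-18 + \sqrt{3}} - w\right) = - 9 w + 9 \sqrt{-18 + \sqrt{3}}$)
$-213 - o{\left(O{\left(5,y{\left(-1 \right)} \right)},-2 \right)} = -213 - \left(\left(-9\right) \left(-2\right) + 9 i \sqrt{18 - \sqrt{3}}\right) = -213 - \left(18 + 9 i \sqrt{18 - \sqrt{3}}\right) = -231 - 9 i \sqrt{18 - \sqrt{3}}$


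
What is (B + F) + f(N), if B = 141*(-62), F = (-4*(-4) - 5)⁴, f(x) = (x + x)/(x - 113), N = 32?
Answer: 477755/81 ≈ 5898.2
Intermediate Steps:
f(x) = 2*x/(-113 + x) (f(x) = (2*x)/(-113 + x) = 2*x/(-113 + x))
F = 14641 (F = (16 - 5)⁴ = 11⁴ = 14641)
B = -8742
(B + F) + f(N) = (-8742 + 14641) + 2*32/(-113 + 32) = 5899 + 2*32/(-81) = 5899 + 2*32*(-1/81) = 5899 - 64/81 = 477755/81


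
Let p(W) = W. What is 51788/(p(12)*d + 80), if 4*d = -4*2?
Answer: 12947/14 ≈ 924.79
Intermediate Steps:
d = -2 (d = (-4*2)/4 = (¼)*(-8) = -2)
51788/(p(12)*d + 80) = 51788/(12*(-2) + 80) = 51788/(-24 + 80) = 51788/56 = 51788*(1/56) = 12947/14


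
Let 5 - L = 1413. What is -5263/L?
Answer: 5263/1408 ≈ 3.7379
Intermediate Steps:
L = -1408 (L = 5 - 1*1413 = 5 - 1413 = -1408)
-5263/L = -5263/(-1408) = -5263*(-1/1408) = 5263/1408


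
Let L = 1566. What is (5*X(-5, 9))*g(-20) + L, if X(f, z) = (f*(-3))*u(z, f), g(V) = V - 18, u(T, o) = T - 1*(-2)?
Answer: -29784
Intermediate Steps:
u(T, o) = 2 + T (u(T, o) = T + 2 = 2 + T)
g(V) = -18 + V
X(f, z) = -3*f*(2 + z) (X(f, z) = (f*(-3))*(2 + z) = (-3*f)*(2 + z) = -3*f*(2 + z))
(5*X(-5, 9))*g(-20) + L = (5*(-3*(-5)*(2 + 9)))*(-18 - 20) + 1566 = (5*(-3*(-5)*11))*(-38) + 1566 = (5*165)*(-38) + 1566 = 825*(-38) + 1566 = -31350 + 1566 = -29784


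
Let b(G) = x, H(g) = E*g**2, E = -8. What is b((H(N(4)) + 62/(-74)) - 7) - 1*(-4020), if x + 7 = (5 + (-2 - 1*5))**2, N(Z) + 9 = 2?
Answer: 4017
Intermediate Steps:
N(Z) = -7 (N(Z) = -9 + 2 = -7)
x = -3 (x = -7 + (5 + (-2 - 1*5))**2 = -7 + (5 + (-2 - 5))**2 = -7 + (5 - 7)**2 = -7 + (-2)**2 = -7 + 4 = -3)
H(g) = -8*g**2
b(G) = -3
b((H(N(4)) + 62/(-74)) - 7) - 1*(-4020) = -3 - 1*(-4020) = -3 + 4020 = 4017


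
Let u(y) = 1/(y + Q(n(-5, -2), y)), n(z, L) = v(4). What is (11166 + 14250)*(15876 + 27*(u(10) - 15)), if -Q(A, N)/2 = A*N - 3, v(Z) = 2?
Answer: 393182343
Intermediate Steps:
n(z, L) = 2
Q(A, N) = 6 - 2*A*N (Q(A, N) = -2*(A*N - 3) = -2*(-3 + A*N) = 6 - 2*A*N)
u(y) = 1/(6 - 3*y) (u(y) = 1/(y + (6 - 2*2*y)) = 1/(y + (6 - 4*y)) = 1/(6 - 3*y))
(11166 + 14250)*(15876 + 27*(u(10) - 15)) = (11166 + 14250)*(15876 + 27*(-1/(-6 + 3*10) - 15)) = 25416*(15876 + 27*(-1/(-6 + 30) - 15)) = 25416*(15876 + 27*(-1/24 - 15)) = 25416*(15876 + 27*(-361/24)) = 25416*(15876 - 3249/8) = 25416*(123759/8) = 393182343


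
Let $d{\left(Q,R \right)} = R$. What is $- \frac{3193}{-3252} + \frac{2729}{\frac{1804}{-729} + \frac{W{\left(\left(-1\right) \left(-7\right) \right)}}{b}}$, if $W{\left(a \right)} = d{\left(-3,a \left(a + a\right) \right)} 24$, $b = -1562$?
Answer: $- \frac{315348128693}{460610841} \approx -684.63$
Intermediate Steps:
$W{\left(a \right)} = 48 a^{2}$ ($W{\left(a \right)} = a \left(a + a\right) 24 = a 2 a 24 = 2 a^{2} \cdot 24 = 48 a^{2}$)
$- \frac{3193}{-3252} + \frac{2729}{\frac{1804}{-729} + \frac{W{\left(\left(-1\right) \left(-7\right) \right)}}{b}} = - \frac{3193}{-3252} + \frac{2729}{\frac{1804}{-729} + \frac{48 \left(\left(-1\right) \left(-7\right)\right)^{2}}{-1562}} = \left(-3193\right) \left(- \frac{1}{3252}\right) + \frac{2729}{1804 \left(- \frac{1}{729}\right) + 48 \cdot 7^{2} \left(- \frac{1}{1562}\right)} = \frac{3193}{3252} + \frac{2729}{- \frac{1804}{729} + 48 \cdot 49 \left(- \frac{1}{1562}\right)} = \frac{3193}{3252} + \frac{2729}{- \frac{1804}{729} + 2352 \left(- \frac{1}{1562}\right)} = \frac{3193}{3252} + \frac{2729}{- \frac{1804}{729} - \frac{1176}{781}} = \frac{3193}{3252} + \frac{2729}{- \frac{2266228}{569349}} = \frac{3193}{3252} + 2729 \left(- \frac{569349}{2266228}\right) = \frac{3193}{3252} - \frac{1553753421}{2266228} = - \frac{315348128693}{460610841}$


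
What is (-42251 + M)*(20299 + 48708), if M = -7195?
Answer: -3412120122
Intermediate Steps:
(-42251 + M)*(20299 + 48708) = (-42251 - 7195)*(20299 + 48708) = -49446*69007 = -3412120122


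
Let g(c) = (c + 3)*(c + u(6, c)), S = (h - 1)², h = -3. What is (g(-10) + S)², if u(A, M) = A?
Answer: 1936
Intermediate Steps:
S = 16 (S = (-3 - 1)² = (-4)² = 16)
g(c) = (3 + c)*(6 + c) (g(c) = (c + 3)*(c + 6) = (3 + c)*(6 + c))
(g(-10) + S)² = ((18 + (-10)² + 9*(-10)) + 16)² = ((18 + 100 - 90) + 16)² = (28 + 16)² = 44² = 1936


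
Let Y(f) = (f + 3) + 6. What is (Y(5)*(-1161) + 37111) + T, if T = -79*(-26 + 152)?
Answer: 10903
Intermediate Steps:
Y(f) = 9 + f (Y(f) = (3 + f) + 6 = 9 + f)
T = -9954 (T = -79*126 = -9954)
(Y(5)*(-1161) + 37111) + T = ((9 + 5)*(-1161) + 37111) - 9954 = (14*(-1161) + 37111) - 9954 = (-16254 + 37111) - 9954 = 20857 - 9954 = 10903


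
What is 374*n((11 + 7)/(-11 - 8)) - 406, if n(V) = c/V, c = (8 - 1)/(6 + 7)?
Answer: -72373/117 ≈ -618.57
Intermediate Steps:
c = 7/13 ≈ 0.53846
n(V) = 7/(13*V)
374*n((11 + 7)/(-11 - 8)) - 406 = 374*(7/(13*(((11 + 7)/(-11 - 8))))) - 406 = 374*(7/(13*((18/(-19))))) - 406 = 374*(7/(13*((18*(-1/19))))) - 406 = 374*(7/(13*(-18/19))) - 406 = 374*((7/13)*(-19/18)) - 406 = 374*(-133/234) - 406 = -24871/117 - 406 = -72373/117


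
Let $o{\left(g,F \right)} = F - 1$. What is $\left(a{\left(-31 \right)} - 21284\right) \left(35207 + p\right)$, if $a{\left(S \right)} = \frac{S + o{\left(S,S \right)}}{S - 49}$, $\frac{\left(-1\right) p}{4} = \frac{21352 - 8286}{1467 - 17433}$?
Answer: $- \frac{478588981259741}{638640} \approx -7.4939 \cdot 10^{8}$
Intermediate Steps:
$o{\left(g,F \right)} = -1 + F$ ($o{\left(g,F \right)} = F - 1 = -1 + F$)
$p = \frac{26132}{7983}$ ($p = - 4 \frac{21352 - 8286}{1467 - 17433} = - 4 \frac{13066}{-15966} = - 4 \cdot 13066 \left(- \frac{1}{15966}\right) = \left(-4\right) \left(- \frac{6533}{7983}\right) = \frac{26132}{7983} \approx 3.2735$)
$a{\left(S \right)} = \frac{-1 + 2 S}{-49 + S}$ ($a{\left(S \right)} = \frac{S + \left(-1 + S\right)}{S - 49} = \frac{-1 + 2 S}{-49 + S}$)
$\left(a{\left(-31 \right)} - 21284\right) \left(35207 + p\right) = \left(\frac{-1 + 2 \left(-31\right)}{-49 - 31} - 21284\right) \left(35207 + \frac{26132}{7983}\right) = \left(\frac{-1 - 62}{-80} - 21284\right) \frac{281083613}{7983} = \left(\left(- \frac{1}{80}\right) \left(-63\right) - 21284\right) \frac{281083613}{7983} = \left(\frac{63}{80} - 21284\right) \frac{281083613}{7983} = \left(- \frac{1702657}{80}\right) \frac{281083613}{7983} = - \frac{478588981259741}{638640}$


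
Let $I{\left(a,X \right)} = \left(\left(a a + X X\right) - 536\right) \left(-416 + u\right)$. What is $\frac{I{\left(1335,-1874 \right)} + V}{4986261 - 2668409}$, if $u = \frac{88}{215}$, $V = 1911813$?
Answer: $- \frac{94515916017}{99667636} \approx -948.31$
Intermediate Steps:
$u = \frac{88}{215}$ ($u = 88 \cdot \frac{1}{215} = \frac{88}{215} \approx 0.4093$)
$I{\left(a,X \right)} = \frac{47892672}{215} - \frac{89352 X^{2}}{215} - \frac{89352 a^{2}}{215}$ ($I{\left(a,X \right)} = \left(\left(a a + X X\right) - 536\right) \left(-416 + \frac{88}{215}\right) = \left(\left(a^{2} + X^{2}\right) - 536\right) \left(- \frac{89352}{215}\right) = \left(\left(X^{2} + a^{2}\right) - 536\right) \left(- \frac{89352}{215}\right) = \left(-536 + X^{2} + a^{2}\right) \left(- \frac{89352}{215}\right) = \frac{47892672}{215} - \frac{89352 X^{2}}{215} - \frac{89352 a^{2}}{215}$)
$\frac{I{\left(1335,-1874 \right)} + V}{4986261 - 2668409} = \frac{\left(\frac{47892672}{215} - \frac{89352 \left(-1874\right)^{2}}{215} - \frac{89352 \cdot 1335^{2}}{215}\right) + 1911813}{4986261 - 2668409} = \frac{\left(\frac{47892672}{215} - \frac{313793144352}{215} - \frac{31849073640}{43}\right) + 1911813}{2317852} = \left(\left(\frac{47892672}{215} - \frac{313793144352}{215} - \frac{31849073640}{43}\right) + 1911813\right) \frac{1}{2317852} = \left(- \frac{94598123976}{43} + 1911813\right) \frac{1}{2317852} = \left(- \frac{94515916017}{43}\right) \frac{1}{2317852} = - \frac{94515916017}{99667636}$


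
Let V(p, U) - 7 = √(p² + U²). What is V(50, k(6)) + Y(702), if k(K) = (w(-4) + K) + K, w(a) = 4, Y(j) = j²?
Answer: 492811 + 2*√689 ≈ 4.9286e+5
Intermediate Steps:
k(K) = 4 + 2*K (k(K) = (4 + K) + K = 4 + 2*K)
V(p, U) = 7 + √(U² + p²) (V(p, U) = 7 + √(p² + U²) = 7 + √(U² + p²))
V(50, k(6)) + Y(702) = (7 + √((4 + 2*6)² + 50²)) + 702² = (7 + √((4 + 12)² + 2500)) + 492804 = (7 + √(16² + 2500)) + 492804 = (7 + √(256 + 2500)) + 492804 = (7 + √2756) + 492804 = (7 + 2*√689) + 492804 = 492811 + 2*√689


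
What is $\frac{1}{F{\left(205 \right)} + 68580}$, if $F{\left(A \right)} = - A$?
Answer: $\frac{1}{68375} \approx 1.4625 \cdot 10^{-5}$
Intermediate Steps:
$\frac{1}{F{\left(205 \right)} + 68580} = \frac{1}{\left(-1\right) 205 + 68580} = \frac{1}{-205 + 68580} = \frac{1}{68375}$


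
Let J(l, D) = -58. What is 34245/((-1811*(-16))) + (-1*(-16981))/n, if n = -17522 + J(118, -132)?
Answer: 27496411/127349520 ≈ 0.21591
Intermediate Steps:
n = -17580 (n = -17522 - 58 = -17580)
34245/((-1811*(-16))) + (-1*(-16981))/n = 34245/((-1811*(-16))) - 1*(-16981)/(-17580) = 34245/28976 + 16981*(-1/17580) = 34245*(1/28976) - 16981/17580 = 34245/28976 - 16981/17580 = 27496411/127349520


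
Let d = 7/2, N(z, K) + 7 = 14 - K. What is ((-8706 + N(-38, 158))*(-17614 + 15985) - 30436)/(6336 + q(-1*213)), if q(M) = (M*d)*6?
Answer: 14397617/1863 ≈ 7728.2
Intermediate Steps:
N(z, K) = 7 - K (N(z, K) = -7 + (14 - K) = 7 - K)
d = 7/2 (d = 7*(½) = 7/2 ≈ 3.5000)
q(M) = 21*M (q(M) = (M*(7/2))*6 = (7*M/2)*6 = 21*M)
((-8706 + N(-38, 158))*(-17614 + 15985) - 30436)/(6336 + q(-1*213)) = ((-8706 + (7 - 1*158))*(-17614 + 15985) - 30436)/(6336 + 21*(-1*213)) = ((-8706 + (7 - 158))*(-1629) - 30436)/(6336 + 21*(-213)) = ((-8706 - 151)*(-1629) - 30436)/(6336 - 4473) = (-8857*(-1629) - 30436)/1863 = (14428053 - 30436)*(1/1863) = 14397617*(1/1863) = 14397617/1863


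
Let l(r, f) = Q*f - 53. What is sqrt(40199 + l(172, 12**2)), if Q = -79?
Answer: sqrt(28770) ≈ 169.62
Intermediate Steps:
l(r, f) = -53 - 79*f (l(r, f) = -79*f - 53 = -53 - 79*f)
sqrt(40199 + l(172, 12**2)) = sqrt(40199 + (-53 - 79*12**2)) = sqrt(40199 + (-53 - 79*144)) = sqrt(40199 + (-53 - 11376)) = sqrt(40199 - 11429) = sqrt(28770)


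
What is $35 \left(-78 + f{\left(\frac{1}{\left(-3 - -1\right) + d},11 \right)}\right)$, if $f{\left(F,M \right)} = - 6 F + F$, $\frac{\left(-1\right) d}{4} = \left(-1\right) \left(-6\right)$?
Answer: $- \frac{70805}{26} \approx -2723.3$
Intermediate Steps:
$d = -24$ ($d = - 4 \left(\left(-1\right) \left(-6\right)\right) = \left(-4\right) 6 = -24$)
$f{\left(F,M \right)} = - 5 F$
$35 \left(-78 + f{\left(\frac{1}{\left(-3 - -1\right) + d},11 \right)}\right) = 35 \left(-78 - \frac{5}{\left(-3 - -1\right) - 24}\right) = 35 \left(-78 - \frac{5}{\left(-3 + 1\right) - 24}\right) = 35 \left(-78 - \frac{5}{-2 - 24}\right) = 35 \left(-78 - \frac{5}{-26}\right) = 35 \left(-78 - - \frac{5}{26}\right) = 35 \left(-78 + \frac{5}{26}\right) = 35 \left(- \frac{2023}{26}\right) = - \frac{70805}{26}$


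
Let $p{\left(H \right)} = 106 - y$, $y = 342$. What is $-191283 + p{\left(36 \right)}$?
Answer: $-191519$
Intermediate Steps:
$p{\left(H \right)} = -236$ ($p{\left(H \right)} = 106 - 342 = -236$)
$-191283 + p{\left(36 \right)} = -191283 - 236 = -191519$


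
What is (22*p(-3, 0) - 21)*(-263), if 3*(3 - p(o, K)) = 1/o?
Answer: -112301/9 ≈ -12478.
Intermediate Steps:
p(o, K) = 3 - 1/(3*o)
(22*p(-3, 0) - 21)*(-263) = (22*(3 - ⅓/(-3)) - 21)*(-263) = (22*(3 - ⅓*(-⅓)) - 21)*(-263) = (22*(3 + ⅑) - 21)*(-263) = (22*(28/9) - 21)*(-263) = (616/9 - 21)*(-263) = (427/9)*(-263) = -112301/9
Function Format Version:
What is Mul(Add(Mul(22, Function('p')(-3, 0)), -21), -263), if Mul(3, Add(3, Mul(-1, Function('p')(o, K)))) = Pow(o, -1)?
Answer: Rational(-112301, 9) ≈ -12478.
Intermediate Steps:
Function('p')(o, K) = Add(3, Mul(Rational(-1, 3), Pow(o, -1)))
Mul(Add(Mul(22, Function('p')(-3, 0)), -21), -263) = Mul(Add(Mul(22, Add(3, Mul(Rational(-1, 3), Pow(-3, -1)))), -21), -263) = Mul(Add(Mul(22, Add(3, Mul(Rational(-1, 3), Rational(-1, 3)))), -21), -263) = Mul(Add(Mul(22, Add(3, Rational(1, 9))), -21), -263) = Mul(Add(Mul(22, Rational(28, 9)), -21), -263) = Mul(Add(Rational(616, 9), -21), -263) = Mul(Rational(427, 9), -263) = Rational(-112301, 9)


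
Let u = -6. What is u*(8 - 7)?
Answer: -6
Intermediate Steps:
u*(8 - 7) = -6*(8 - 7) = -6*1 = -6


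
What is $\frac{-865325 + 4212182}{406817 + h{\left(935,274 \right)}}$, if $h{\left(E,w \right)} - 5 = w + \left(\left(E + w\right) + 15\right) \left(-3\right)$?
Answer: $\frac{3346857}{403424} \approx 8.2961$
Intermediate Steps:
$h{\left(E,w \right)} = -40 - 3 E - 2 w$ ($h{\left(E,w \right)} = 5 + \left(w + \left(\left(E + w\right) + 15\right) \left(-3\right)\right) = 5 + \left(w + \left(15 + E + w\right) \left(-3\right)\right) = 5 - \left(45 + 2 w + 3 E\right) = -40 - 3 E - 2 w$)
$\frac{-865325 + 4212182}{406817 + h{\left(935,274 \right)}} = \frac{-865325 + 4212182}{406817 - 3393} = \frac{3346857}{406817 - 3393} = \frac{3346857}{403424}$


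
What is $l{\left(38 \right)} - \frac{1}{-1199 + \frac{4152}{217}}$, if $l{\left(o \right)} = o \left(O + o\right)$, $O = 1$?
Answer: $\frac{379438159}{256031} \approx 1482.0$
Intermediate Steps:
$l{\left(o \right)} = o \left(1 + o\right)$
$l{\left(38 \right)} - \frac{1}{-1199 + \frac{4152}{217}} = 38 \left(1 + 38\right) - \frac{1}{-1199 + \frac{4152}{217}} = 38 \cdot 39 - \frac{1}{-1199 + 4152 \cdot \frac{1}{217}} = 1482 - \frac{1}{-1199 + \frac{4152}{217}} = 1482 - \frac{1}{- \frac{256031}{217}} = 1482 - - \frac{217}{256031} = 1482 + \frac{217}{256031} = \frac{379438159}{256031}$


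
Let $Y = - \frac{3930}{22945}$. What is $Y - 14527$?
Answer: $- \frac{66665189}{4589} \approx -14527.0$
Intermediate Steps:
$Y = - \frac{786}{4589}$ ($Y = \left(-3930\right) \frac{1}{22945} = - \frac{786}{4589} \approx -0.17128$)
$Y - 14527 = - \frac{786}{4589} - 14527 = - \frac{66665189}{4589}$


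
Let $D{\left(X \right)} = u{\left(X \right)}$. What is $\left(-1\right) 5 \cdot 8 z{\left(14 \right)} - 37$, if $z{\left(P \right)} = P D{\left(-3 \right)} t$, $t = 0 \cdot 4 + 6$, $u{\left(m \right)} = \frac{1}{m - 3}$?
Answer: $523$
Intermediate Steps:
$u{\left(m \right)} = \frac{1}{-3 + m}$
$D{\left(X \right)} = \frac{1}{-3 + X}$
$t = 6$ ($t = 0 + 6 = 6$)
$z{\left(P \right)} = - P$ ($z{\left(P \right)} = \frac{P}{-3 - 3} \cdot 6 = \frac{P}{-6} \cdot 6 = P \left(- \frac{1}{6}\right) 6 = - \frac{P}{6} \cdot 6 = - P$)
$\left(-1\right) 5 \cdot 8 z{\left(14 \right)} - 37 = \left(-1\right) 5 \cdot 8 \left(\left(-1\right) 14\right) - 37 = \left(-5\right) 8 \left(-14\right) - 37 = \left(-40\right) \left(-14\right) - 37 = 560 - 37 = 523$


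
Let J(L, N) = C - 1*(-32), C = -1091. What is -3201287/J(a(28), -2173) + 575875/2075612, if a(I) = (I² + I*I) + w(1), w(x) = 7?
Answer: 6645239564269/2198073108 ≈ 3023.2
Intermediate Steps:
a(I) = 7 + 2*I² (a(I) = (I² + I*I) + 7 = (I² + I²) + 7 = 2*I² + 7 = 7 + 2*I²)
J(L, N) = -1059 (J(L, N) = -1091 - 1*(-32) = -1091 + 32 = -1059)
-3201287/J(a(28), -2173) + 575875/2075612 = -3201287/(-1059) + 575875/2075612 = -3201287*(-1/1059) + 575875*(1/2075612) = 3201287/1059 + 575875/2075612 = 6645239564269/2198073108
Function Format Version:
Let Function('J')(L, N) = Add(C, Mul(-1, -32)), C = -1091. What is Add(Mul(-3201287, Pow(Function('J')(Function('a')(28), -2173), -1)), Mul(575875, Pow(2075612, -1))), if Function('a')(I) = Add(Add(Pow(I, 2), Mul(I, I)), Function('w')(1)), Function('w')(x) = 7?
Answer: Rational(6645239564269, 2198073108) ≈ 3023.2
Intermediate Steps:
Function('a')(I) = Add(7, Mul(2, Pow(I, 2))) (Function('a')(I) = Add(Add(Pow(I, 2), Mul(I, I)), 7) = Add(Add(Pow(I, 2), Pow(I, 2)), 7) = Add(Mul(2, Pow(I, 2)), 7) = Add(7, Mul(2, Pow(I, 2))))
Function('J')(L, N) = -1059 (Function('J')(L, N) = Add(-1091, Mul(-1, -32)) = Add(-1091, 32) = -1059)
Add(Mul(-3201287, Pow(Function('J')(Function('a')(28), -2173), -1)), Mul(575875, Pow(2075612, -1))) = Add(Mul(-3201287, Pow(-1059, -1)), Mul(575875, Pow(2075612, -1))) = Add(Mul(-3201287, Rational(-1, 1059)), Mul(575875, Rational(1, 2075612))) = Add(Rational(3201287, 1059), Rational(575875, 2075612)) = Rational(6645239564269, 2198073108)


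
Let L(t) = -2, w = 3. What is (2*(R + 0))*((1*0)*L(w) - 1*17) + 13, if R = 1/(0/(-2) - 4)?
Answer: 43/2 ≈ 21.500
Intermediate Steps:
R = -¼ (R = 1/(0*(-½) - 4) = 1/(0 - 4) = 1/(-4) = -¼ ≈ -0.25000)
(2*(R + 0))*((1*0)*L(w) - 1*17) + 13 = (2*(-¼ + 0))*((1*0)*(-2) - 1*17) + 13 = (2*(-¼))*(0*(-2) - 17) + 13 = -(0 - 17)/2 + 13 = -½*(-17) + 13 = 17/2 + 13 = 43/2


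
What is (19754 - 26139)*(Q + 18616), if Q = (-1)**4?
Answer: -118869545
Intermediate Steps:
Q = 1
(19754 - 26139)*(Q + 18616) = (19754 - 26139)*(1 + 18616) = -6385*18617 = -118869545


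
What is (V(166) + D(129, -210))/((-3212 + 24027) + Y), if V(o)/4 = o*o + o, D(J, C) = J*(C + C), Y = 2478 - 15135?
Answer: 28354/4079 ≈ 6.9512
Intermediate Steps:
Y = -12657
D(J, C) = 2*C*J (D(J, C) = J*(2*C) = 2*C*J)
V(o) = 4*o + 4*o**2 (V(o) = 4*(o*o + o) = 4*(o**2 + o) = 4*(o + o**2) = 4*o + 4*o**2)
(V(166) + D(129, -210))/((-3212 + 24027) + Y) = (4*166*(1 + 166) + 2*(-210)*129)/((-3212 + 24027) - 12657) = (4*166*167 - 54180)/(20815 - 12657) = (110888 - 54180)/8158 = 56708*(1/8158) = 28354/4079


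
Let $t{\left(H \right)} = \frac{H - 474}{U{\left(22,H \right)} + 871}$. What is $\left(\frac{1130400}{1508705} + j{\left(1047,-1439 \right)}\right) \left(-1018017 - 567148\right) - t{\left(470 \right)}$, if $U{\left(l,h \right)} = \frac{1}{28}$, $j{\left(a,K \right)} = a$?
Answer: $- \frac{12222503014779975803}{7359161249} \approx -1.6609 \cdot 10^{9}$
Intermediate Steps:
$U{\left(l,h \right)} = \frac{1}{28}$
$t{\left(H \right)} = - \frac{13272}{24389} + \frac{28 H}{24389}$ ($t{\left(H \right)} = \frac{H - 474}{\frac{1}{28} + 871} = \frac{-474 + H}{\frac{24389}{28}} = \left(-474 + H\right) \frac{28}{24389} = - \frac{13272}{24389} + \frac{28 H}{24389}$)
$\left(\frac{1130400}{1508705} + j{\left(1047,-1439 \right)}\right) \left(-1018017 - 567148\right) - t{\left(470 \right)} = \left(\frac{1130400}{1508705} + 1047\right) \left(-1018017 - 567148\right) - \left(- \frac{13272}{24389} + \frac{28}{24389} \cdot 470\right) = \left(1130400 \cdot \frac{1}{1508705} + 1047\right) \left(-1585165\right) - \left(- \frac{13272}{24389} + \frac{13160}{24389}\right) = \left(\frac{226080}{301741} + 1047\right) \left(-1585165\right) - - \frac{112}{24389} = \frac{316148907}{301741} \left(-1585165\right) + \frac{112}{24389} = - \frac{501148182164655}{301741} + \frac{112}{24389} = - \frac{12222503014779975803}{7359161249}$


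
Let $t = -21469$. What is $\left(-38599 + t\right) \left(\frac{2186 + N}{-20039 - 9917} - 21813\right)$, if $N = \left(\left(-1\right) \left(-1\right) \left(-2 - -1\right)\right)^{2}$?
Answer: $\frac{9812594576055}{7489} \approx 1.3103 \cdot 10^{9}$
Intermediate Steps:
$N = 1$ ($N = \left(1 \left(-2 + 1\right)\right)^{2} = \left(1 \left(-1\right)\right)^{2} = \left(-1\right)^{2} = 1$)
$\left(-38599 + t\right) \left(\frac{2186 + N}{-20039 - 9917} - 21813\right) = \left(-38599 - 21469\right) \left(\frac{2186 + 1}{-20039 - 9917} - 21813\right) = - 60068 \left(\frac{2187}{-29956} - 21813\right) = - 60068 \left(2187 \left(- \frac{1}{29956}\right) - 21813\right) = - 60068 \left(- \frac{2187}{29956} - 21813\right) = \left(-60068\right) \left(- \frac{653432415}{29956}\right) = \frac{9812594576055}{7489}$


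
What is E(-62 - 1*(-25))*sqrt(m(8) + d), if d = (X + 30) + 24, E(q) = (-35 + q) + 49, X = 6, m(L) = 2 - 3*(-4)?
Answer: -23*sqrt(74) ≈ -197.85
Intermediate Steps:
m(L) = 14 (m(L) = 2 + 12 = 14)
E(q) = 14 + q
d = 60 (d = (6 + 30) + 24 = 36 + 24 = 60)
E(-62 - 1*(-25))*sqrt(m(8) + d) = (14 + (-62 - 1*(-25)))*sqrt(14 + 60) = (14 + (-62 + 25))*sqrt(74) = (14 - 37)*sqrt(74) = -23*sqrt(74)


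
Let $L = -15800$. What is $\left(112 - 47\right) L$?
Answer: $-1027000$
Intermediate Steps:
$\left(112 - 47\right) L = \left(112 - 47\right) \left(-15800\right) = 65 \left(-15800\right) = -1027000$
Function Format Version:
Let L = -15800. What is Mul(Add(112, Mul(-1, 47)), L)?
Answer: -1027000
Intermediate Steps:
Mul(Add(112, Mul(-1, 47)), L) = Mul(Add(112, Mul(-1, 47)), -15800) = Mul(Add(112, -47), -15800) = Mul(65, -15800) = -1027000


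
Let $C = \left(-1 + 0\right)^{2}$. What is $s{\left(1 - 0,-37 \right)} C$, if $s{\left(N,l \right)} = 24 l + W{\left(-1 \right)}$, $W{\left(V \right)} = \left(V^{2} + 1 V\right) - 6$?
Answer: $-894$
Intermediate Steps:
$W{\left(V \right)} = -6 + V + V^{2}$ ($W{\left(V \right)} = \left(V^{2} + V\right) - 6 = \left(V + V^{2}\right) - 6 = -6 + V + V^{2}$)
$s{\left(N,l \right)} = -6 + 24 l$ ($s{\left(N,l \right)} = 24 l - \left(7 - 1\right) = 24 l - 6 = -6 + 24 l$)
$C = 1$ ($C = \left(-1\right)^{2} = 1$)
$s{\left(1 - 0,-37 \right)} C = \left(-6 + 24 \left(-37\right)\right) 1 = \left(-6 - 888\right) 1 = \left(-894\right) 1 = -894$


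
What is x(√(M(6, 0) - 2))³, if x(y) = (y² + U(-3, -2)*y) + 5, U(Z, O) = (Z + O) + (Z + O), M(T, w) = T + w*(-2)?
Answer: -1331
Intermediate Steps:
M(T, w) = T - 2*w
U(Z, O) = 2*O + 2*Z (U(Z, O) = (O + Z) + (O + Z) = 2*O + 2*Z)
x(y) = 5 + y² - 10*y (x(y) = (y² + (2*(-2) + 2*(-3))*y) + 5 = (y² + (-4 - 6)*y) + 5 = (y² - 10*y) + 5 = 5 + y² - 10*y)
x(√(M(6, 0) - 2))³ = (5 + (√((6 - 2*0) - 2))² - 10*√((6 - 2*0) - 2))³ = (5 + (√((6 + 0) - 2))² - 10*√((6 + 0) - 2))³ = (5 + (√(6 - 2))² - 10*√(6 - 2))³ = (5 + (√4)² - 10*√4)³ = (5 + 2² - 10*2)³ = (5 + 4 - 20)³ = (-11)³ = -1331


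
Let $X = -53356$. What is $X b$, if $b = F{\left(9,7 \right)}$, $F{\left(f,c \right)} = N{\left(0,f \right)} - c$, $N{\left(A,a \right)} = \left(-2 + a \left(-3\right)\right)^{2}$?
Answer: $-44498904$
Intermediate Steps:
$N{\left(A,a \right)} = \left(-2 - 3 a\right)^{2}$
$F{\left(f,c \right)} = \left(2 + 3 f\right)^{2} - c$
$b = 834$ ($b = \left(2 + 3 \cdot 9\right)^{2} - 7 = \left(2 + 27\right)^{2} - 7 = 29^{2} - 7 = 841 - 7 = 834$)
$X b = \left(-53356\right) 834 = -44498904$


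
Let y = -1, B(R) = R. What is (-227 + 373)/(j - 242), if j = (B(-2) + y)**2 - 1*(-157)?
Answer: -73/38 ≈ -1.9211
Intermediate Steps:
j = 166 (j = (-2 - 1)**2 - 1*(-157) = (-3)**2 + 157 = 9 + 157 = 166)
(-227 + 373)/(j - 242) = (-227 + 373)/(166 - 242) = 146/(-76) = 146*(-1/76) = -73/38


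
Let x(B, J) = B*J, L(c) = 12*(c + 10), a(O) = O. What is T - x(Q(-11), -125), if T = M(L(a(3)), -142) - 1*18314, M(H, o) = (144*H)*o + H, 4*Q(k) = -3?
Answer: -12832559/4 ≈ -3.2081e+6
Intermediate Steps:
L(c) = 120 + 12*c (L(c) = 12*(10 + c) = 120 + 12*c)
Q(k) = -3/4 (Q(k) = (1/4)*(-3) = -3/4)
M(H, o) = H + 144*H*o (M(H, o) = 144*H*o + H = H + 144*H*o)
T = -3208046 (T = (120 + 12*3)*(1 + 144*(-142)) - 1*18314 = (120 + 36)*(1 - 20448) - 18314 = 156*(-20447) - 18314 = -3189732 - 18314 = -3208046)
T - x(Q(-11), -125) = -3208046 - (-3)*(-125)/4 = -3208046 - 1*375/4 = -3208046 - 375/4 = -12832559/4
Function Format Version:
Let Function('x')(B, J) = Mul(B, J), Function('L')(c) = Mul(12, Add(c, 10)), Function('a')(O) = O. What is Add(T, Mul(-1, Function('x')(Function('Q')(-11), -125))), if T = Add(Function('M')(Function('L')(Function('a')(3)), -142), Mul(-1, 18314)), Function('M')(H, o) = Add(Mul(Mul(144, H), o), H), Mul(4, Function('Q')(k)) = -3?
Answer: Rational(-12832559, 4) ≈ -3.2081e+6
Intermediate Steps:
Function('L')(c) = Add(120, Mul(12, c)) (Function('L')(c) = Mul(12, Add(10, c)) = Add(120, Mul(12, c)))
Function('Q')(k) = Rational(-3, 4) (Function('Q')(k) = Mul(Rational(1, 4), -3) = Rational(-3, 4))
Function('M')(H, o) = Add(H, Mul(144, H, o)) (Function('M')(H, o) = Add(Mul(144, H, o), H) = Add(H, Mul(144, H, o)))
T = -3208046 (T = Add(Mul(Add(120, Mul(12, 3)), Add(1, Mul(144, -142))), Mul(-1, 18314)) = Add(Mul(Add(120, 36), Add(1, -20448)), -18314) = Add(Mul(156, -20447), -18314) = Add(-3189732, -18314) = -3208046)
Add(T, Mul(-1, Function('x')(Function('Q')(-11), -125))) = Add(-3208046, Mul(-1, Mul(Rational(-3, 4), -125))) = Add(-3208046, Mul(-1, Rational(375, 4))) = Add(-3208046, Rational(-375, 4)) = Rational(-12832559, 4)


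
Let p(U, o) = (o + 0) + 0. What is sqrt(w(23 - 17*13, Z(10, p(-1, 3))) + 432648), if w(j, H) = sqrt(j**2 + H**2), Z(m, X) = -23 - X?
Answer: sqrt(432648 + 2*sqrt(9970)) ≈ 657.91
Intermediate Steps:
p(U, o) = o (p(U, o) = o + 0 = o)
w(j, H) = sqrt(H**2 + j**2)
sqrt(w(23 - 17*13, Z(10, p(-1, 3))) + 432648) = sqrt(sqrt((-23 - 1*3)**2 + (23 - 17*13)**2) + 432648) = sqrt(sqrt((-23 - 3)**2 + (23 - 221)**2) + 432648) = sqrt(sqrt((-26)**2 + (-198)**2) + 432648) = sqrt(sqrt(676 + 39204) + 432648) = sqrt(sqrt(39880) + 432648) = sqrt(2*sqrt(9970) + 432648) = sqrt(432648 + 2*sqrt(9970))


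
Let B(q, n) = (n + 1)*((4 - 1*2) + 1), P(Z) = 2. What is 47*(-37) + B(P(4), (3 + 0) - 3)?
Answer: -1736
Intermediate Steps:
B(q, n) = 3 + 3*n (B(q, n) = (1 + n)*((4 - 2) + 1) = (1 + n)*(2 + 1) = (1 + n)*3 = 3 + 3*n)
47*(-37) + B(P(4), (3 + 0) - 3) = 47*(-37) + (3 + 3*((3 + 0) - 3)) = -1739 + (3 + 3*(3 - 3)) = -1739 + (3 + 3*0) = -1739 + (3 + 0) = -1739 + 3 = -1736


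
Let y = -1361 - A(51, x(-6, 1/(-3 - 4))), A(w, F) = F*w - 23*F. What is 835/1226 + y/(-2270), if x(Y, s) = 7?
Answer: 951083/695755 ≈ 1.3670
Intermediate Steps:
A(w, F) = -23*F + F*w
y = -1557 (y = -1361 - 7*(-23 + 51) = -1361 - 7*28 = -1361 - 1*196 = -1361 - 196 = -1557)
835/1226 + y/(-2270) = 835/1226 - 1557/(-2270) = 835*(1/1226) - 1557*(-1/2270) = 835/1226 + 1557/2270 = 951083/695755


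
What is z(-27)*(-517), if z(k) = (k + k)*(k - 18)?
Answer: -1256310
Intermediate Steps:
z(k) = 2*k*(-18 + k) (z(k) = (2*k)*(-18 + k) = 2*k*(-18 + k))
z(-27)*(-517) = (2*(-27)*(-18 - 27))*(-517) = (2*(-27)*(-45))*(-517) = 2430*(-517) = -1256310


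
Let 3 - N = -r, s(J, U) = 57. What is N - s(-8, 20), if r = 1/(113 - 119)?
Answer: -325/6 ≈ -54.167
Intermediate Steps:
r = -⅙ (r = 1/(-6) = -⅙ ≈ -0.16667)
N = 17/6 (N = 3 - (-1)*(-1)/6 = 3 - 1*⅙ = 3 - ⅙ = 17/6 ≈ 2.8333)
N - s(-8, 20) = 17/6 - 1*57 = 17/6 - 57 = -325/6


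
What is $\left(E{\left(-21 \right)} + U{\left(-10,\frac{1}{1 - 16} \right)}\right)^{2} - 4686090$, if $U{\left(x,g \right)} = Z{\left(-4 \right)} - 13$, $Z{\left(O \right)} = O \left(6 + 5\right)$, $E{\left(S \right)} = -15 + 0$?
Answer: $-4680906$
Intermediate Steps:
$E{\left(S \right)} = -15$
$Z{\left(O \right)} = 11 O$ ($Z{\left(O \right)} = O 11 = 11 O$)
$U{\left(x,g \right)} = -57$ ($U{\left(x,g \right)} = 11 \left(-4\right) - 13 = -44 - 13 = -57$)
$\left(E{\left(-21 \right)} + U{\left(-10,\frac{1}{1 - 16} \right)}\right)^{2} - 4686090 = \left(-15 - 57\right)^{2} - 4686090 = \left(-72\right)^{2} - 4686090 = 5184 - 4686090 = -4680906$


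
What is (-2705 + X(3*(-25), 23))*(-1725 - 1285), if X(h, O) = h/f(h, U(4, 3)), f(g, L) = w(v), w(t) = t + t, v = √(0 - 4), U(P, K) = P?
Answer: 8142050 - 112875*I/2 ≈ 8.142e+6 - 56438.0*I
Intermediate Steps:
v = 2*I (v = √(-4) = 2*I ≈ 2.0*I)
w(t) = 2*t
f(g, L) = 4*I (f(g, L) = 2*(2*I) = 4*I)
X(h, O) = -I*h/4 (X(h, O) = h/((4*I)) = h*(-I/4) = -I*h/4)
(-2705 + X(3*(-25), 23))*(-1725 - 1285) = (-2705 - I*3*(-25)/4)*(-1725 - 1285) = (-2705 - ¼*I*(-75))*(-3010) = (-2705 + 75*I/4)*(-3010) = 8142050 - 112875*I/2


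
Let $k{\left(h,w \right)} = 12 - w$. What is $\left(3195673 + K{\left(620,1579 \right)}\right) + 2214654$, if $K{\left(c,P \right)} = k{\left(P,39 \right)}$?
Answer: $5410300$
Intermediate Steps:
$K{\left(c,P \right)} = -27$ ($K{\left(c,P \right)} = 12 - 39 = -27$)
$\left(3195673 + K{\left(620,1579 \right)}\right) + 2214654 = \left(3195673 - 27\right) + 2214654 = 3195646 + 2214654 = 5410300$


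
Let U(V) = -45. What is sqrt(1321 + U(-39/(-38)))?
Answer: 2*sqrt(319) ≈ 35.721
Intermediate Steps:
sqrt(1321 + U(-39/(-38))) = sqrt(1321 - 45) = sqrt(1276) = 2*sqrt(319)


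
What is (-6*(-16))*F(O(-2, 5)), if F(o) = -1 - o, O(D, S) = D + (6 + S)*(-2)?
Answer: 2208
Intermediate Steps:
O(D, S) = -12 + D - 2*S (O(D, S) = D + (-12 - 2*S) = -12 + D - 2*S)
(-6*(-16))*F(O(-2, 5)) = (-6*(-16))*(-1 - (-12 - 2 - 2*5)) = 96*(-1 - (-12 - 2 - 10)) = 96*(-1 - 1*(-24)) = 96*(-1 + 24) = 96*23 = 2208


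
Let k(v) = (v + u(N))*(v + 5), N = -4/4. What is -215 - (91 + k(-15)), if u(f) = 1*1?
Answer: -446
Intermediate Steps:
N = -1 (N = -4*¼ = -1)
u(f) = 1
k(v) = (1 + v)*(5 + v) (k(v) = (v + 1)*(v + 5) = (1 + v)*(5 + v))
-215 - (91 + k(-15)) = -215 - (91 + (5 + (-15)² + 6*(-15))) = -215 - (91 + (5 + 225 - 90)) = -215 - (91 + 140) = -215 - 1*231 = -215 - 231 = -446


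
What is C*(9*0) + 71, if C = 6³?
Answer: 71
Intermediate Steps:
C = 216
C*(9*0) + 71 = 216*(9*0) + 71 = 216*0 + 71 = 0 + 71 = 71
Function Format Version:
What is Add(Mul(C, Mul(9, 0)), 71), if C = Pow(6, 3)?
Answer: 71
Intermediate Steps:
C = 216
Add(Mul(C, Mul(9, 0)), 71) = Add(Mul(216, Mul(9, 0)), 71) = Add(Mul(216, 0), 71) = Add(0, 71) = 71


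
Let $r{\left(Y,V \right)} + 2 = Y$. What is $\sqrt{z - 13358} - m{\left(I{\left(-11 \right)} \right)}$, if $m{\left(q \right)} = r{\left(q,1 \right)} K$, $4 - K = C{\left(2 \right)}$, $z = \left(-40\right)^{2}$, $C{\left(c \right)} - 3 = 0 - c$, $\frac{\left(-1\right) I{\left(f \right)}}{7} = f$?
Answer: $-225 + i \sqrt{11758} \approx -225.0 + 108.43 i$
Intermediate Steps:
$I{\left(f \right)} = - 7 f$
$C{\left(c \right)} = 3 - c$ ($C{\left(c \right)} = 3 + \left(0 - c\right) = 3 - c$)
$z = 1600$
$K = 3$ ($K = 4 - \left(3 - 2\right) = 4 - 1 = 3$)
$r{\left(Y,V \right)} = -2 + Y$
$m{\left(q \right)} = -6 + 3 q$ ($m{\left(q \right)} = \left(-2 + q\right) 3 = -6 + 3 q$)
$\sqrt{z - 13358} - m{\left(I{\left(-11 \right)} \right)} = \sqrt{1600 - 13358} - \left(-6 + 3 \left(\left(-7\right) \left(-11\right)\right)\right) = \sqrt{-11758} - \left(-6 + 3 \cdot 77\right) = i \sqrt{11758} - \left(-6 + 231\right) = i \sqrt{11758} - 225 = -225 + i \sqrt{11758}$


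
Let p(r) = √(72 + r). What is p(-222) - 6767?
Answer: -6767 + 5*I*√6 ≈ -6767.0 + 12.247*I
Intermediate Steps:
p(-222) - 6767 = √(72 - 222) - 6767 = √(-150) - 6767 = 5*I*√6 - 6767 = -6767 + 5*I*√6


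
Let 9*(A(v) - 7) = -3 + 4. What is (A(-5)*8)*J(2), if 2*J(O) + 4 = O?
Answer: -512/9 ≈ -56.889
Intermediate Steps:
J(O) = -2 + O/2
A(v) = 64/9 (A(v) = 7 + (-3 + 4)/9 = 7 + (⅑)*1 = 7 + ⅑ = 64/9)
(A(-5)*8)*J(2) = ((64/9)*8)*(-2 + (½)*2) = 512*(-2 + 1)/9 = (512/9)*(-1) = -512/9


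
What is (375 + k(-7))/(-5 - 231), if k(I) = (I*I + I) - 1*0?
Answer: -417/236 ≈ -1.7669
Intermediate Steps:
k(I) = I + I² (k(I) = (I² + I) + 0 = (I + I²) + 0 = I + I²)
(375 + k(-7))/(-5 - 231) = (375 - 7*(1 - 7))/(-5 - 231) = (375 - 7*(-6))/(-236) = -(375 + 42)/236 = -1/236*417 = -417/236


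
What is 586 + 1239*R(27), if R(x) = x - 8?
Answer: 24127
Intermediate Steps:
R(x) = -8 + x
586 + 1239*R(27) = 586 + 1239*(-8 + 27) = 586 + 1239*19 = 586 + 23541 = 24127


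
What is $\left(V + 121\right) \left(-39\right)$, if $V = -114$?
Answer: $-273$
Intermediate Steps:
$\left(V + 121\right) \left(-39\right) = \left(-114 + 121\right) \left(-39\right) = 7 \left(-39\right) = -273$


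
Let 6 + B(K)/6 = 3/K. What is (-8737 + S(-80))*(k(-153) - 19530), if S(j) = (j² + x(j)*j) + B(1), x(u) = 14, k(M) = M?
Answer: 68398425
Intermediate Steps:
B(K) = -36 + 18/K (B(K) = -36 + 6*(3/K) = -36 + 18/K)
S(j) = -18 + j² + 14*j (S(j) = (j² + 14*j) + (-36 + 18/1) = (j² + 14*j) + (-36 + 18*1) = (j² + 14*j) + (-36 + 18) = (j² + 14*j) - 18 = -18 + j² + 14*j)
(-8737 + S(-80))*(k(-153) - 19530) = (-8737 + (-18 + (-80)² + 14*(-80)))*(-153 - 19530) = (-8737 + (-18 + 6400 - 1120))*(-19683) = (-8737 + 5262)*(-19683) = -3475*(-19683) = 68398425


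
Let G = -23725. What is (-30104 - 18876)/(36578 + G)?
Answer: -48980/12853 ≈ -3.8108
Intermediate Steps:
(-30104 - 18876)/(36578 + G) = (-30104 - 18876)/(36578 - 23725) = -48980/12853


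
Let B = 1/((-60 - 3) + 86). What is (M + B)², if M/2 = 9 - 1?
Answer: 136161/529 ≈ 257.39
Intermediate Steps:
B = 1/23 (B = 1/(-63 + 86) = 1/23 ≈ 0.043478)
M = 16 (M = 2*(9 - 1) = 2*8 = 16)
(M + B)² = (16 + 1/23)² = (369/23)² = 136161/529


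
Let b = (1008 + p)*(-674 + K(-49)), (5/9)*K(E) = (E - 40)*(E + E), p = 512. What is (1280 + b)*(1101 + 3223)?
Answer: 98760990208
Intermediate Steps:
K(E) = 18*E*(-40 + E)/5 (K(E) = 9*((E - 40)*(E + E))/5 = 9*((-40 + E)*(2*E))/5 = 9*(2*E*(-40 + E))/5 = 18*E*(-40 + E)/5)
b = 22838912 (b = (1008 + 512)*(-674 + (18/5)*(-49)*(-40 - 49)) = 1520*(-674 + (18/5)*(-49)*(-89)) = 1520*(-674 + 78498/5) = 1520*(75128/5) = 22838912)
(1280 + b)*(1101 + 3223) = (1280 + 22838912)*(1101 + 3223) = 22840192*4324 = 98760990208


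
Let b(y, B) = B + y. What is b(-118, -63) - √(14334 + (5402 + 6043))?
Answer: -181 - √25779 ≈ -341.56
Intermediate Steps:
b(-118, -63) - √(14334 + (5402 + 6043)) = (-63 - 118) - √(14334 + (5402 + 6043)) = -181 - √(14334 + 11445) = -181 - √25779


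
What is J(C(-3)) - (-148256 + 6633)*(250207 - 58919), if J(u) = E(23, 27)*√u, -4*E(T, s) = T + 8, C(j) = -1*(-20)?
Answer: 27090780424 - 31*√5/2 ≈ 2.7091e+10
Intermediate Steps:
C(j) = 20
E(T, s) = -2 - T/4 (E(T, s) = -(T + 8)/4 = -(8 + T)/4 = -2 - T/4)
J(u) = -31*√u/4 (J(u) = (-2 - ¼*23)*√u = (-2 - 23/4)*√u = -31*√u/4)
J(C(-3)) - (-148256 + 6633)*(250207 - 58919) = -31*√5/2 - (-148256 + 6633)*(250207 - 58919) = -31*√5/2 - (-141623)*191288 = -31*√5/2 - 1*(-27090780424) = -31*√5/2 + 27090780424 = 27090780424 - 31*√5/2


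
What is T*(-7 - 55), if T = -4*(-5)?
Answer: -1240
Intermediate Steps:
T = 20
T*(-7 - 55) = 20*(-7 - 55) = 20*(-62) = -1240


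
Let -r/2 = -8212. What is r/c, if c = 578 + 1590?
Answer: 2053/271 ≈ 7.5756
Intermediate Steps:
c = 2168
r = 16424 (r = -2*(-8212) = 16424)
r/c = 16424/2168 = 16424*(1/2168) = 2053/271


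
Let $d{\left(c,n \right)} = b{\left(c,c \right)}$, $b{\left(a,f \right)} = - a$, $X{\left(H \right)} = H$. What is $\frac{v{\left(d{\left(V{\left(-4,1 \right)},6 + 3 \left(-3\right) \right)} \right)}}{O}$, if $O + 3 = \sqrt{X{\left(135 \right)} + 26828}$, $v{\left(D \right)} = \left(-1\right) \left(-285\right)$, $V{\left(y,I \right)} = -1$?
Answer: $\frac{855}{26954} + \frac{285 \sqrt{26963}}{26954} \approx 1.7679$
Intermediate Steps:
$d{\left(c,n \right)} = - c$
$v{\left(D \right)} = 285$
$O = -3 + \sqrt{26963}$ ($O = -3 + \sqrt{135 + 26828} = -3 + \sqrt{26963} \approx 161.2$)
$\frac{v{\left(d{\left(V{\left(-4,1 \right)},6 + 3 \left(-3\right) \right)} \right)}}{O} = \frac{285}{-3 + \sqrt{26963}}$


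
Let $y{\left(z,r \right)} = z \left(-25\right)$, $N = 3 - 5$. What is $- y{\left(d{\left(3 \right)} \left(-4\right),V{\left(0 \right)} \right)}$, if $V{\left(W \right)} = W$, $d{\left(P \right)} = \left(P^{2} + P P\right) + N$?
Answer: $-1600$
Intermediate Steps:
$N = -2$
$d{\left(P \right)} = -2 + 2 P^{2}$ ($d{\left(P \right)} = \left(P^{2} + P P\right) - 2 = \left(P^{2} + P^{2}\right) - 2 = 2 P^{2} - 2 = -2 + 2 P^{2}$)
$y{\left(z,r \right)} = - 25 z$
$- y{\left(d{\left(3 \right)} \left(-4\right),V{\left(0 \right)} \right)} = - \left(-25\right) \left(-2 + 2 \cdot 3^{2}\right) \left(-4\right) = - \left(-25\right) \left(-2 + 2 \cdot 9\right) \left(-4\right) = - \left(-25\right) \left(-2 + 18\right) \left(-4\right) = - \left(-25\right) 16 \left(-4\right) = - \left(-25\right) \left(-64\right) = \left(-1\right) 1600 = -1600$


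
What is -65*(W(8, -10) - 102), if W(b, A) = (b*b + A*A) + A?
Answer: -3380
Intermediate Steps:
W(b, A) = A + A**2 + b**2 (W(b, A) = (b**2 + A**2) + A = (A**2 + b**2) + A = A + A**2 + b**2)
-65*(W(8, -10) - 102) = -65*((-10 + (-10)**2 + 8**2) - 102) = -65*((-10 + 100 + 64) - 102) = -65*(154 - 102) = -65*52 = -3380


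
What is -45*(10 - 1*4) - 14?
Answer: -284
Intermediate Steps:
-45*(10 - 1*4) - 14 = -45*(10 - 4) - 14 = -45*6 - 14 = -270 - 14 = -284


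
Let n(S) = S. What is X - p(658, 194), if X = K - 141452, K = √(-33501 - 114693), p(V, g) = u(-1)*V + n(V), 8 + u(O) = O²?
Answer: -137504 + 3*I*√16466 ≈ -1.375e+5 + 384.96*I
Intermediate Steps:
u(O) = -8 + O²
p(V, g) = -6*V (p(V, g) = (-8 + (-1)²)*V + V = (-8 + 1)*V + V = -7*V + V = -6*V)
K = 3*I*√16466 (K = √(-148194) = 3*I*√16466 ≈ 384.96*I)
X = -141452 + 3*I*√16466 (X = 3*I*√16466 - 141452 = -141452 + 3*I*√16466 ≈ -1.4145e+5 + 384.96*I)
X - p(658, 194) = (-141452 + 3*I*√16466) - (-6)*658 = (-141452 + 3*I*√16466) - 1*(-3948) = (-141452 + 3*I*√16466) + 3948 = -137504 + 3*I*√16466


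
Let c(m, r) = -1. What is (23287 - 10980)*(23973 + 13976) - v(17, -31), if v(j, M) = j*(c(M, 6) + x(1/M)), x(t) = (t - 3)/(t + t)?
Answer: 467037561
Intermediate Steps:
x(t) = (-3 + t)/(2*t) (x(t) = (-3 + t)/((2*t)) = (-3 + t)*(1/(2*t)) = (-3 + t)/(2*t))
v(j, M) = j*(-1 + M*(-3 + 1/M)/2) (v(j, M) = j*(-1 + (-3 + 1/M)/(2*(1/M))) = j*(-1 + M*(-3 + 1/M)/2))
(23287 - 10980)*(23973 + 13976) - v(17, -31) = (23287 - 10980)*(23973 + 13976) - (-1)*17*(1 + 3*(-31))/2 = 12307*37949 - (-1)*17*(1 - 93)/2 = 467038343 - (-1)*17*(-92)/2 = 467038343 - 1*782 = 467038343 - 782 = 467037561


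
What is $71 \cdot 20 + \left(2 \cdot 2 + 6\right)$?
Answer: $1430$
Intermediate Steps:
$71 \cdot 20 + \left(2 \cdot 2 + 6\right) = 1420 + \left(4 + 6\right) = 1420 + 10 = 1430$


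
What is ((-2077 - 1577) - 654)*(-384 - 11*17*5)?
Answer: 5682252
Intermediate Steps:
((-2077 - 1577) - 654)*(-384 - 11*17*5) = (-3654 - 654)*(-384 - 187*5) = -4308*(-384 - 935) = -4308*(-1319) = 5682252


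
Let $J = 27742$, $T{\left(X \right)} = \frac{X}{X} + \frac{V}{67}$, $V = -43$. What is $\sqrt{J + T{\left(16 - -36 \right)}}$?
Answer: $\frac{\sqrt{124535446}}{67} \approx 166.56$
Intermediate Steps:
$T{\left(X \right)} = \frac{24}{67}$ ($T{\left(X \right)} = \frac{X}{X} - \frac{43}{67} = 1 - \frac{43}{67} = \frac{24}{67}$)
$\sqrt{J + T{\left(16 - -36 \right)}} = \sqrt{27742 + \frac{24}{67}} = \sqrt{\frac{1858738}{67}} = \frac{\sqrt{124535446}}{67}$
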